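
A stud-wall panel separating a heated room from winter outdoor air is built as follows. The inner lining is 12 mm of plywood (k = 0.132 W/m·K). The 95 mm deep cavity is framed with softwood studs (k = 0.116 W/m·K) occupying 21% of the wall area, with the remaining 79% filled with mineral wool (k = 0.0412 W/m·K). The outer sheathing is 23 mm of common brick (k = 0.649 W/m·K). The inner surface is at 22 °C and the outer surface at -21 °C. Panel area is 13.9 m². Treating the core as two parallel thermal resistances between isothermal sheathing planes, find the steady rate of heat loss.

Sheathing layers in series; stud and cavity paths in parallel between them.
R_inner = 0.012/(0.132×13.9) = 0.00654 K/W
R_stud  = 0.095/(0.116×0.21×13.9) = 0.2806 K/W
R_cav   = 0.095/(0.0412×0.79×13.9) = 0.21 K/W
1/R_core = 1/R_stud + 1/R_cav → R_core = 0.1201 K/W
R_outer = 0.023/(0.649×13.9) = 0.00255 K/W
R_total = 0.1292 K/W
Q = ΔT/R_total = 43/0.1292

Q ≈ 333 W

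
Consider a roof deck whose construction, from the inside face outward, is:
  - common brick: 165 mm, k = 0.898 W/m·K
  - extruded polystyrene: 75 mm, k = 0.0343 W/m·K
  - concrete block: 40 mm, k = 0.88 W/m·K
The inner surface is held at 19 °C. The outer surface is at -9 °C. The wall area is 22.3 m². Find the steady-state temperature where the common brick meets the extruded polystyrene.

T ≈ 16.9 °C

Model the wall as resistances in series:
R_common brick = L/(kA) = 0.165/(0.898×22.3) = 0.00824 K/W
R_extruded polystyrene = L/(kA) = 0.075/(0.0343×22.3) = 0.09805 K/W
R_concrete block = L/(kA) = 0.04/(0.88×22.3) = 0.002038 K/W
R_total = 0.1083 K/W;  Q = ΔT/R_total = 28/0.1083 = 258.5 W
T_interface = T_inner − Q·ΣR(inner→interface) = 19 − 258×0.00824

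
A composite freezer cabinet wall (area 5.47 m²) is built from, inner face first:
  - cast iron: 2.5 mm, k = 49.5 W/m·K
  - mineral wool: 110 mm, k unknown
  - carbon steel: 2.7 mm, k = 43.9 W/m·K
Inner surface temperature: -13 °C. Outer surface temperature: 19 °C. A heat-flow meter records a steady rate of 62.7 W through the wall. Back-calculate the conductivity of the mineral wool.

k ≈ 0.0394 W/(m·K)

Treating each layer as a thermal resistance in series:
R_cast iron = L/(kA) = 0.0025/(49.5×5.47) = 9.233×10^-6 K/W
R_carbon steel = L/(kA) = 0.0027/(43.9×5.47) = 1.124×10^-5 K/W
Sum of known resistances R_other = 2.048×10^-5 K/W
Total R = ΔT/Q = 32/62.7 = 0.5104 K/W
R_mineral wool = R_total − R_other = 0.5103 K/W
k = L/(R·A) = 0.11/(0.5103×5.47)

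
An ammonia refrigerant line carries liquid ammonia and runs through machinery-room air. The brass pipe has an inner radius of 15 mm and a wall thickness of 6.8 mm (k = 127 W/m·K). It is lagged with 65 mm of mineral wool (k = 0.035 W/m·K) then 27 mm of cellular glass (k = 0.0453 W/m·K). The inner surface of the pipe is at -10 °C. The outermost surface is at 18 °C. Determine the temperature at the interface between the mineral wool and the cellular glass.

T ≈ 14.3 °C

Radial resistances (cylindrical: R_cond = ln(r_o/r_i)/(2πkL), R_conv = 1/(h·2πrL)):
R_brass pipe wall = ln(21.8/15)/(2π×127×1) = 4.685×10^-4 K/W
R_mineral wool = ln(86.8/21.8)/(2π×0.035×1) = 6.283 K/W
R_cellular glass = ln(113.8/86.8)/(2π×0.0453×1) = 0.9515 K/W
R_total = 7.235 K/W
Q = ΔT/R_total = 28/7.235
Q = 3.87 W/m
T_interface = T_inner + Q·ΣR(inner→interface) = -10 + 3.87×6.283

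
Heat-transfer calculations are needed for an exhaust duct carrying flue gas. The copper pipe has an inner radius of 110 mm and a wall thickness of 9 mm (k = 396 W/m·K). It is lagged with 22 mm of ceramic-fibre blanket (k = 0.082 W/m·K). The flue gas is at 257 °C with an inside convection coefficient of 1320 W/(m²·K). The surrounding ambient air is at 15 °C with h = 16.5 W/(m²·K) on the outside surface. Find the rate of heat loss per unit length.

q′ ≈ 607 W/m

Per-layer cylindrical resistances, series-summed:
R_inner film = 1/(h_i·2πr₁L) = 1/(1320×2π×0.11×1) = 0.001096 K/W
R_copper pipe wall = ln(119/110)/(2π×396×1) = 3.161×10^-5 K/W
R_ceramic-fibre blanket = ln(141/119)/(2π×0.082×1) = 0.3292 K/W
R_outer film = 1/(h_o·2πr_oL) = 1/(16.5×2π×0.141×1) = 0.06841 K/W
R_total = 0.3988 K/W
Q = ΔT/R_total = 242/0.3988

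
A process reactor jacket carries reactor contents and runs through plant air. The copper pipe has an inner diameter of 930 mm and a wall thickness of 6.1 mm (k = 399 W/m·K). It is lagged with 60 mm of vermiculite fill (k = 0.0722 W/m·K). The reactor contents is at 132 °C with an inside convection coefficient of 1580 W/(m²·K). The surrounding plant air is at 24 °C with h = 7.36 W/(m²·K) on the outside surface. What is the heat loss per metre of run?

q′ ≈ 354 W/m

Cylindrical conduction, so R = ln(r₂/r₁)/(2πkL) per layer, in series:
R_inner film = 1/(h_i·2πr₁L) = 1/(1580×2π×0.465×1) = 2.166×10^-4 K/W
R_copper pipe wall = ln(471.1/465)/(2π×399×1) = 5.199×10^-6 K/W
R_vermiculite fill = ln(531.1/471.1)/(2π×0.0722×1) = 0.2643 K/W
R_outer film = 1/(h_o·2πr_oL) = 1/(7.36×2π×0.5311×1) = 0.04072 K/W
R_total = 0.3052 K/W
Q = ΔT/R_total = 108/0.3052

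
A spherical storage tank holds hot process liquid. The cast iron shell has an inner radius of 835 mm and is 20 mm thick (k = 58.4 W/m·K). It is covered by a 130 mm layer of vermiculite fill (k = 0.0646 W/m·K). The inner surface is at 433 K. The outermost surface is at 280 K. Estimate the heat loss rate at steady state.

Q ≈ 804 W

Spherical conduction: R = (1/r_in − 1/r_out)/(4πk) per layer; series-sum.
R_cast iron shell = (1/0.835 − 1/0.855)/(4π×58.4) = 3.817×10^-5 K/W
R_vermiculite fill = (1/0.855 − 1/0.985)/(4π×0.0646) = 0.1902 K/W
R_total = 0.1902 K/W
Q = ΔT/R_total = 153/0.1902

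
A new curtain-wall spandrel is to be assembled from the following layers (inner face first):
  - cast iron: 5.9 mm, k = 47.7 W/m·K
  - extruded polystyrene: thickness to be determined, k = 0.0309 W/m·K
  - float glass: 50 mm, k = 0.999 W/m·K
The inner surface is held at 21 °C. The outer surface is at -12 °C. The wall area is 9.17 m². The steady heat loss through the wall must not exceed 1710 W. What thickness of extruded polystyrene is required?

Treating each layer as a thermal resistance in series:
R_cast iron = L/(kA) = 0.0059/(47.7×9.17) = 1.349×10^-5 K/W
R_float glass = L/(kA) = 0.05/(0.999×9.17) = 0.005458 K/W
Sum of the known resistances R_other = 0.005472 K/W
Required total resistance R_tot = ΔT/Q_allow = 33/1710 = 0.0193 K/W
R_extruded polystyrene = R_tot − R_other = 0.01383 K/W
L = R·k·A = 0.01383×0.0309×9.17

L ≈ 3.92 mm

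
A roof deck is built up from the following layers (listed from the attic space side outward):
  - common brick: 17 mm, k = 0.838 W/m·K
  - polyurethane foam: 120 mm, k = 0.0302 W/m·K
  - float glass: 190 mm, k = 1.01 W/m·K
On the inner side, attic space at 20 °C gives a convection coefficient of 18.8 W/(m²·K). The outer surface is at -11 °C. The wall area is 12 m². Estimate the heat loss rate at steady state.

Model the wall as resistances in series:
R_inner film = 1/(h_i·A) = 1/(18.8×12) = 0.004433 K/W
R_common brick = L/(kA) = 0.017/(0.838×12) = 0.001691 K/W
R_polyurethane foam = L/(kA) = 0.12/(0.0302×12) = 0.3311 K/W
R_float glass = L/(kA) = 0.19/(1.01×12) = 0.01568 K/W
R_total = 0.3529 K/W
Q = ΔT / R_total = 31 / 0.3529

Q ≈ 87.8 W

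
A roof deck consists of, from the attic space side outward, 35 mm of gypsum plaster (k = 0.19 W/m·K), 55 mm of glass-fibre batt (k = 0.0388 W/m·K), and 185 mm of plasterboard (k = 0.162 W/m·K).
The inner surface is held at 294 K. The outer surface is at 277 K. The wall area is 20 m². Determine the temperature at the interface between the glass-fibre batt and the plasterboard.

Thermal resistances in series:
R_gypsum plaster = L/(kA) = 0.035/(0.19×20) = 0.009211 K/W
R_glass-fibre batt = L/(kA) = 0.055/(0.0388×20) = 0.07088 K/W
R_plasterboard = L/(kA) = 0.185/(0.162×20) = 0.0571 K/W
R_total = 0.1372 K/W;  Q = ΔT/R_total = 17/0.1372 = 123.9 W
T_interface = T_inner − Q·ΣR(inner→interface) = 294 − 124×0.08009

T ≈ 284 K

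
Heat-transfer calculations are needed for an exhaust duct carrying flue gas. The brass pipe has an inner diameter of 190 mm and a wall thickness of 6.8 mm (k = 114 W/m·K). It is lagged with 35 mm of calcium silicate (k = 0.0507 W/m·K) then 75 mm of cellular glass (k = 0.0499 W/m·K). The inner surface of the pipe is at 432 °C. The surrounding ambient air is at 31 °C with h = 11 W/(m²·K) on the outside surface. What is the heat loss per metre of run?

Radial resistances (cylindrical: R_cond = ln(r_o/r_i)/(2πkL), R_conv = 1/(h·2πrL)):
R_brass pipe wall = ln(101.8/95)/(2π×114×1) = 9.652×10^-5 K/W
R_calcium silicate = ln(136.8/101.8)/(2π×0.0507×1) = 0.9277 K/W
R_cellular glass = ln(211.8/136.8)/(2π×0.0499×1) = 1.394 K/W
R_outer film = 1/(h_o·2πr_oL) = 1/(11×2π×0.2118×1) = 0.06831 K/W
R_total = 2.39 K/W
Q = ΔT/R_total = 401/2.39

q′ ≈ 168 W/m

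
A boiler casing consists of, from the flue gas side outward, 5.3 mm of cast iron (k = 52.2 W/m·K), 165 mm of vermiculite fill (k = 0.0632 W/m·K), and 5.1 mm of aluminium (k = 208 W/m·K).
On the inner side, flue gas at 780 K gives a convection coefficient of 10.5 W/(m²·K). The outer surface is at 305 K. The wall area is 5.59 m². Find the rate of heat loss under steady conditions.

Q ≈ 981 W

Using the resistance-network approach (series):
R_inner film = 1/(h_i·A) = 1/(10.5×5.59) = 0.01704 K/W
R_cast iron = L/(kA) = 0.0053/(52.2×5.59) = 1.816×10^-5 K/W
R_vermiculite fill = L/(kA) = 0.165/(0.0632×5.59) = 0.467 K/W
R_aluminium = L/(kA) = 0.0051/(208×5.59) = 4.386×10^-6 K/W
R_total = 0.4841 K/W
Q = ΔT / R_total = 475 / 0.4841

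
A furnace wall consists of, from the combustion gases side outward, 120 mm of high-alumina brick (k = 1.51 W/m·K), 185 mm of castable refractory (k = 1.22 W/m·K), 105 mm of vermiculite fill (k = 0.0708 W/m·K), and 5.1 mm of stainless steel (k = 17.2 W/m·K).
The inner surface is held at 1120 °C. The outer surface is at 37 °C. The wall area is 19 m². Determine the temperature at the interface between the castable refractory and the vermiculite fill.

T ≈ 974 °C

Treating each layer as a thermal resistance in series:
R_high-alumina brick = L/(kA) = 0.12/(1.51×19) = 0.004183 K/W
R_castable refractory = L/(kA) = 0.185/(1.22×19) = 0.007981 K/W
R_vermiculite fill = L/(kA) = 0.105/(0.0708×19) = 0.07806 K/W
R_stainless steel = L/(kA) = 0.0051/(17.2×19) = 1.561×10^-5 K/W
R_total = 0.09023 K/W;  Q = ΔT/R_total = 1083/0.09023 = 12000 W
T_interface = T_inner − Q·ΣR(inner→interface) = 1120 − 12000×0.01216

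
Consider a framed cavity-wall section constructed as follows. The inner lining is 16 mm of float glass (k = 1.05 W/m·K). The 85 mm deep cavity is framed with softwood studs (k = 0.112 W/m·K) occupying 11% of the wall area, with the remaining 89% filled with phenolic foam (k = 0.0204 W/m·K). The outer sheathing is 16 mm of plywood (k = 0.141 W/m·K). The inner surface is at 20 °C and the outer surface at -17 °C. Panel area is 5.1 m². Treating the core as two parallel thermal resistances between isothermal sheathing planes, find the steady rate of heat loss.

Sheathing layers in series; stud and cavity paths in parallel between them.
R_inner = 0.016/(1.05×5.1) = 0.002988 K/W
R_stud  = 0.085/(0.112×0.11×5.1) = 1.353 K/W
R_cav   = 0.085/(0.0204×0.89×5.1) = 0.918 K/W
1/R_core = 1/R_stud + 1/R_cav → R_core = 0.5469 K/W
R_outer = 0.016/(0.141×5.1) = 0.02225 K/W
R_total = 0.5721 K/W
Q = ΔT/R_total = 37/0.5721

Q ≈ 64.7 W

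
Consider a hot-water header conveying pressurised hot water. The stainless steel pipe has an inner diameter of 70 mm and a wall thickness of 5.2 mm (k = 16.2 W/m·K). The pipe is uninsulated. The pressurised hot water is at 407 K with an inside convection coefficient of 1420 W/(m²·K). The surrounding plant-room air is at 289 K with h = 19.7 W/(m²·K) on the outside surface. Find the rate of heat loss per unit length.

q′ ≈ 574 W/m

For a radial system each layer contributes R = ln(r_out/r_in)/(2πkL); films add R = 1/(hA).
R_inner film = 1/(h_i·2πr₁L) = 1/(1420×2π×0.035×1) = 0.003202 K/W
R_stainless steel pipe wall = ln(40.2/35)/(2π×16.2×1) = 0.001361 K/W
R_outer film = 1/(h_o·2πr_oL) = 1/(19.7×2π×0.0402×1) = 0.201 K/W
R_total = 0.2055 K/W
Q = ΔT/R_total = 118/0.2055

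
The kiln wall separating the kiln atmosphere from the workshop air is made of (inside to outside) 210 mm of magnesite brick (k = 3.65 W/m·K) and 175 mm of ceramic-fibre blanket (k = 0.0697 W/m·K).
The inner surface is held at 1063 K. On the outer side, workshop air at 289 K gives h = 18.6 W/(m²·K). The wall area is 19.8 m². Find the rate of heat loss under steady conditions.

Treating each layer as a thermal resistance in series:
R_magnesite brick = L/(kA) = 0.21/(3.65×19.8) = 0.002906 K/W
R_ceramic-fibre blanket = L/(kA) = 0.175/(0.0697×19.8) = 0.1268 K/W
R_outer film = 1/(h_o·A) = 1/(18.6×19.8) = 0.002715 K/W
R_total = 0.1324 K/W
Q = ΔT / R_total = 774 / 0.1324

Q ≈ 5840 W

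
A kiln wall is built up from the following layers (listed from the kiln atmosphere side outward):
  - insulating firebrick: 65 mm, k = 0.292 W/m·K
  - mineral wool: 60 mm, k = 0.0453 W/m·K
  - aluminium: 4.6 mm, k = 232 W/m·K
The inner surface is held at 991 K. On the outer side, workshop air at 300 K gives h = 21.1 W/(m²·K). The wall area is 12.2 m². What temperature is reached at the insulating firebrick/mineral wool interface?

T ≈ 895 K

Series thermal resistances:
R_insulating firebrick = L/(kA) = 0.065/(0.292×12.2) = 0.01825 K/W
R_mineral wool = L/(kA) = 0.06/(0.0453×12.2) = 0.1086 K/W
R_aluminium = L/(kA) = 0.0046/(232×12.2) = 1.625×10^-6 K/W
R_outer film = 1/(h_o·A) = 1/(21.1×12.2) = 0.003885 K/W
R_total = 0.1307 K/W;  Q = ΔT/R_total = 691/0.1307 = 5287 W
T_interface = T_inner − Q·ΣR(inner→interface) = 991 − 5290×0.01825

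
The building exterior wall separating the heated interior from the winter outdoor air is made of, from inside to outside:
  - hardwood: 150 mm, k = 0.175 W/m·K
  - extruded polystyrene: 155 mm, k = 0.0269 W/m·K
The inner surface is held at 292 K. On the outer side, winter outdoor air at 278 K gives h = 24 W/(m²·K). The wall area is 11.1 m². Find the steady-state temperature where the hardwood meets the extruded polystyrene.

T ≈ 290 K

Series thermal resistances:
R_hardwood = L/(kA) = 0.15/(0.175×11.1) = 0.07722 K/W
R_extruded polystyrene = L/(kA) = 0.155/(0.0269×11.1) = 0.5191 K/W
R_outer film = 1/(h_o·A) = 1/(24×11.1) = 0.003754 K/W
R_total = 0.6001 K/W;  Q = ΔT/R_total = 14/0.6001 = 23.33 W
T_interface = T_inner − Q·ΣR(inner→interface) = 292 − 23.3×0.07722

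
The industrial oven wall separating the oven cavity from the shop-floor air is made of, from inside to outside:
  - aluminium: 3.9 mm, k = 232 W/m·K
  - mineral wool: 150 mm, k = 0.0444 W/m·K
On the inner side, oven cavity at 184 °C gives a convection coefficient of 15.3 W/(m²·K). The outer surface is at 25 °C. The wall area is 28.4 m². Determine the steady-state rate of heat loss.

Thermal resistances in series:
R_inner film = 1/(h_i·A) = 1/(15.3×28.4) = 0.002301 K/W
R_aluminium = L/(kA) = 0.0039/(232×28.4) = 5.919×10^-7 K/W
R_mineral wool = L/(kA) = 0.15/(0.0444×28.4) = 0.119 K/W
R_total = 0.1213 K/W
Q = ΔT / R_total = 159 / 0.1213

Q ≈ 1310 W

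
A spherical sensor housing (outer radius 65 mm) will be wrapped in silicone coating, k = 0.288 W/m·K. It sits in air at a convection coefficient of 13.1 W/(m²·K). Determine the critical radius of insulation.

For a sphere r_cr = 2k/h = 2×0.288/13.1
r_cr = 44 mm; since the bare radius (65 mm) is above r_cr, any added insulation will reduce heat loss.

r_cr ≈ 44 mm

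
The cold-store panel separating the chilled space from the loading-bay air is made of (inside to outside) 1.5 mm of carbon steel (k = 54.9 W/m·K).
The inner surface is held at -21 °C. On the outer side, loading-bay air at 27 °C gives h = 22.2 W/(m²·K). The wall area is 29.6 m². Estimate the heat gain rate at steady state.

Q ≈ 31500 W

Series thermal resistances:
R_carbon steel = L/(kA) = 0.0015/(54.9×29.6) = 9.231×10^-7 K/W
R_outer film = 1/(h_o·A) = 1/(22.2×29.6) = 0.001522 K/W
R_total = 0.001523 K/W
Q = ΔT / R_total = 48 / 0.001523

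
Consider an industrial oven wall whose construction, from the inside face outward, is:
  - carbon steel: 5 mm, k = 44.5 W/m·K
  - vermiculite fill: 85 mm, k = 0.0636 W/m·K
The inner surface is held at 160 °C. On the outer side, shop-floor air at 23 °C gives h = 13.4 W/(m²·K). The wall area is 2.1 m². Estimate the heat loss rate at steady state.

Q ≈ 204 W

Series thermal resistances:
R_carbon steel = L/(kA) = 0.005/(44.5×2.1) = 5.35×10^-5 K/W
R_vermiculite fill = L/(kA) = 0.085/(0.0636×2.1) = 0.6364 K/W
R_outer film = 1/(h_o·A) = 1/(13.4×2.1) = 0.03554 K/W
R_total = 0.672 K/W
Q = ΔT / R_total = 137 / 0.672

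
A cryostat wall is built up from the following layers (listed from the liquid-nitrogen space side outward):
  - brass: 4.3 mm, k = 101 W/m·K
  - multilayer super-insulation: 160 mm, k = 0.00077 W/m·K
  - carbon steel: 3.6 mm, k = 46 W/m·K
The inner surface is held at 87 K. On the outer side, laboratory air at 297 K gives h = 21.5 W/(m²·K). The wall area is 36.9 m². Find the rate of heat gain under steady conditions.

Q ≈ 37.3 W

Model the wall as resistances in series:
R_brass = L/(kA) = 0.0043/(101×36.9) = 1.154×10^-6 K/W
R_multilayer super-insulation = L/(kA) = 0.16/(0.00077×36.9) = 5.631 K/W
R_carbon steel = L/(kA) = 0.0036/(46×36.9) = 2.121×10^-6 K/W
R_outer film = 1/(h_o·A) = 1/(21.5×36.9) = 0.00126 K/W
R_total = 5.632 K/W
Q = ΔT / R_total = 210 / 5.632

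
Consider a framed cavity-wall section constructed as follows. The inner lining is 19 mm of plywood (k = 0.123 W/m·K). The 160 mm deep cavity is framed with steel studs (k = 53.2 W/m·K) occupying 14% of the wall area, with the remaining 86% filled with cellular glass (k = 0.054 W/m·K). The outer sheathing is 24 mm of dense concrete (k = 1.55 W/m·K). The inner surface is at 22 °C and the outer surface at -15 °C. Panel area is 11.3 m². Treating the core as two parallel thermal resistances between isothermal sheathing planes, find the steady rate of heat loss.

Sheathing layers in series; stud and cavity paths in parallel between them.
R_inner = 0.019/(0.123×11.3) = 0.01367 K/W
R_stud  = 0.16/(53.2×0.14×11.3) = 0.001901 K/W
R_cav   = 0.16/(0.054×0.86×11.3) = 0.3049 K/W
1/R_core = 1/R_stud + 1/R_cav → R_core = 0.001889 K/W
R_outer = 0.024/(1.55×11.3) = 0.00137 K/W
R_total = 0.01693 K/W
Q = ΔT/R_total = 37/0.01693

Q ≈ 2190 W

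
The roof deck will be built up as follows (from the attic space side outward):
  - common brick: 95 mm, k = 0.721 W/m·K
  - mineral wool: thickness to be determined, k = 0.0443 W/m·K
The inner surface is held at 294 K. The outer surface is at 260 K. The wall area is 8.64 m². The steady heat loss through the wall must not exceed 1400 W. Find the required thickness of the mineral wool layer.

Using the resistance-network approach (series):
R_common brick = L/(kA) = 0.095/(0.721×8.64) = 0.01525 K/W
Sum of the known resistances R_other = 0.01525 K/W
Required total resistance R_tot = ΔT/Q_allow = 34/1400 = 0.02429 K/W
R_mineral wool = R_tot − R_other = 0.009036 K/W
L = R·k·A = 0.009036×0.0443×8.64

L ≈ 3.46 mm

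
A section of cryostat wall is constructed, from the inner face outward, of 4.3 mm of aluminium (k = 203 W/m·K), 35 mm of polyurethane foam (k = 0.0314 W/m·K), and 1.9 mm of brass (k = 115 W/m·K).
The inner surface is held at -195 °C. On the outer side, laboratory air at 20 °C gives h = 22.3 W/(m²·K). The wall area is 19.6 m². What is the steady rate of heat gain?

Series thermal resistances:
R_aluminium = L/(kA) = 0.0043/(203×19.6) = 1.081×10^-6 K/W
R_polyurethane foam = L/(kA) = 0.035/(0.0314×19.6) = 0.05687 K/W
R_brass = L/(kA) = 0.0019/(115×19.6) = 8.429×10^-7 K/W
R_outer film = 1/(h_o·A) = 1/(22.3×19.6) = 0.002288 K/W
R_total = 0.05916 K/W
Q = ΔT / R_total = 215 / 0.05916

Q ≈ 3630 W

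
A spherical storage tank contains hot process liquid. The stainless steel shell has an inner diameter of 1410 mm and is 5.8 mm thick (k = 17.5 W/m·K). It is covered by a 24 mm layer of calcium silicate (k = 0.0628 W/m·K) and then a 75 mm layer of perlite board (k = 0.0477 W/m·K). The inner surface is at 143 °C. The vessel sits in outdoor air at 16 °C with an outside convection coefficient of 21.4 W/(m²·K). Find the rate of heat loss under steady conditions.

Q ≈ 463 W

Radial (spherical) resistances in series:
R_stainless steel shell = (1/0.705 − 1/0.7108)/(4π×17.5) = 5.263×10^-5 K/W
R_calcium silicate = (1/0.7108 − 1/0.7348)/(4π×0.0628) = 0.05823 K/W
R_perlite board = (1/0.7348 − 1/0.8098)/(4π×0.0477) = 0.2103 K/W
R_outer film = 1/(h·4πr_o²) = 1/(21.4×4π×0.8098²) = 0.00567 K/W
R_total = 0.2742 K/W
Q = ΔT/R_total = 127/0.2742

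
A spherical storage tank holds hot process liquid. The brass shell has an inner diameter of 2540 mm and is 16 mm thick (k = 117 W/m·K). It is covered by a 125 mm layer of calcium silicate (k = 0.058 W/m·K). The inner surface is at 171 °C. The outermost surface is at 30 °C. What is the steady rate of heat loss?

Q ≈ 1490 W

Radial (spherical) resistances in series:
R_brass shell = (1/1.27 − 1/1.286)/(4π×117) = 6.663×10^-6 K/W
R_calcium silicate = (1/1.286 − 1/1.411)/(4π×0.058) = 0.09452 K/W
R_total = 0.09452 K/W
Q = ΔT/R_total = 141/0.09452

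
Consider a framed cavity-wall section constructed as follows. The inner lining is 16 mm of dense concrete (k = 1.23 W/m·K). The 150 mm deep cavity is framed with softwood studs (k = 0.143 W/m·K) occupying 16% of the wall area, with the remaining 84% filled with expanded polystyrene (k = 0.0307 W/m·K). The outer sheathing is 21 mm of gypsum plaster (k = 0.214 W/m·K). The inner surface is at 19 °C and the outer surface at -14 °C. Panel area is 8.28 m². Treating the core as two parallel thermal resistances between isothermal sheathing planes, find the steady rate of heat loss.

Sheathing layers in series; stud and cavity paths in parallel between them.
R_inner = 0.016/(1.23×8.28) = 0.001571 K/W
R_stud  = 0.15/(0.143×0.16×8.28) = 0.7918 K/W
R_cav   = 0.15/(0.0307×0.84×8.28) = 0.7025 K/W
1/R_core = 1/R_stud + 1/R_cav → R_core = 0.3722 K/W
R_outer = 0.021/(0.214×8.28) = 0.01185 K/W
R_total = 0.3857 K/W
Q = ΔT/R_total = 33/0.3857

Q ≈ 85.6 W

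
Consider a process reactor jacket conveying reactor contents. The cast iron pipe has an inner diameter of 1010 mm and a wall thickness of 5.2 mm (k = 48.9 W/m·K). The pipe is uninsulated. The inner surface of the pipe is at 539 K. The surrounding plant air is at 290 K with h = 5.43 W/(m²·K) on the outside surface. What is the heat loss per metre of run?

Treating each annulus and film as a series resistance:
R_cast iron pipe wall = ln(510.2/505)/(2π×48.9×1) = 3.334×10^-5 K/W
R_outer film = 1/(h_o·2πr_oL) = 1/(5.43×2π×0.5102×1) = 0.05745 K/W
R_total = 0.05748 K/W
Q = ΔT/R_total = 249/0.05748

q′ ≈ 4330 W/m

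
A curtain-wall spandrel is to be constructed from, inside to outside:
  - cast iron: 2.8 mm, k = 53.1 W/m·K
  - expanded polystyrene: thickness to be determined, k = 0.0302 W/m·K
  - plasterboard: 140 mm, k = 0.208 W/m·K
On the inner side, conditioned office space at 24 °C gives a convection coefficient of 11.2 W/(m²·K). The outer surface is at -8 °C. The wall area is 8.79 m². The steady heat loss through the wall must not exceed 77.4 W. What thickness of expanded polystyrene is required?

Treating each layer as a thermal resistance in series:
R_inner film = 1/(h_i·A) = 1/(11.2×8.79) = 0.01016 K/W
R_cast iron = L/(kA) = 0.0028/(53.1×8.79) = 5.999×10^-6 K/W
R_plasterboard = L/(kA) = 0.14/(0.208×8.79) = 0.07657 K/W
Sum of the known resistances R_other = 0.08674 K/W
Required total resistance R_tot = ΔT/Q_allow = 32/77.4 = 0.4134 K/W
R_expanded polystyrene = R_tot − R_other = 0.3267 K/W
L = R·k·A = 0.3267×0.0302×8.79

L ≈ 86.7 mm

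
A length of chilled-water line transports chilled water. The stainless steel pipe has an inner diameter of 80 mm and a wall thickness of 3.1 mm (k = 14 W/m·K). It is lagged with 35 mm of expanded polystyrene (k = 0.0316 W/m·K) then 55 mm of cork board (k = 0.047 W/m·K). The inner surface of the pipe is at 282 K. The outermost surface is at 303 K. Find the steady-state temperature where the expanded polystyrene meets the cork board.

T ≈ 295 K

For a radial system each layer contributes R = ln(r_out/r_in)/(2πkL); films add R = 1/(hA).
R_stainless steel pipe wall = ln(43.1/40)/(2π×14×1) = 8.486×10^-4 K/W
R_expanded polystyrene = ln(78.1/43.1)/(2π×0.0316×1) = 2.994 K/W
R_cork board = ln(133.1/78.1)/(2π×0.047×1) = 1.805 K/W
R_total = 4.8 K/W
Q = ΔT/R_total = 21/4.8
Q = 4.37 W/m
T_interface = T_inner + Q·ΣR(inner→interface) = 282 + 4.37×2.995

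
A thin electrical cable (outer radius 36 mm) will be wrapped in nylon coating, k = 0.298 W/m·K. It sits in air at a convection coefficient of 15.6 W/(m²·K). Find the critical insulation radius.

r_cr ≈ 19.1 mm

For a cylinder r_cr = k/h = 0.298/15.6
r_cr = 19.1 mm; since the bare radius (36 mm) is above r_cr, any added insulation will reduce heat loss.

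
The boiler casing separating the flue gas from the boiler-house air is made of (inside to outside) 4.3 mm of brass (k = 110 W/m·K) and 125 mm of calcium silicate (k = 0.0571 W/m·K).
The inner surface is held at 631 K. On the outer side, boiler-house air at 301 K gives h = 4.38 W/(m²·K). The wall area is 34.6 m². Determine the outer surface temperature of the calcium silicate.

Treating each layer as a thermal resistance in series:
R_brass = L/(kA) = 0.0043/(110×34.6) = 1.13×10^-6 K/W
R_calcium silicate = L/(kA) = 0.125/(0.0571×34.6) = 0.06327 K/W
R_outer film = 1/(h_o·A) = 1/(4.38×34.6) = 0.006599 K/W
R_total = 0.06987 K/W;  Q = ΔT/R_total = 330/0.06987 = 4723 W
T_interface = T_inner − Q·ΣR(inner→interface) = 631 − 4720×0.06327

T ≈ 332 K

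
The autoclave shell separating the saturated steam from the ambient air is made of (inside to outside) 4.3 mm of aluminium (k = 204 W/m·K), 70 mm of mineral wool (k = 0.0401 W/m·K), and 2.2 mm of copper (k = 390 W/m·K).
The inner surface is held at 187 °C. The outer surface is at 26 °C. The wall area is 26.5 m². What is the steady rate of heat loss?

Using the resistance-network approach (series):
R_aluminium = L/(kA) = 0.0043/(204×26.5) = 7.954×10^-7 K/W
R_mineral wool = L/(kA) = 0.07/(0.0401×26.5) = 0.06587 K/W
R_copper = L/(kA) = 0.0022/(390×26.5) = 2.129×10^-7 K/W
R_total = 0.06587 K/W
Q = ΔT / R_total = 161 / 0.06587

Q ≈ 2440 W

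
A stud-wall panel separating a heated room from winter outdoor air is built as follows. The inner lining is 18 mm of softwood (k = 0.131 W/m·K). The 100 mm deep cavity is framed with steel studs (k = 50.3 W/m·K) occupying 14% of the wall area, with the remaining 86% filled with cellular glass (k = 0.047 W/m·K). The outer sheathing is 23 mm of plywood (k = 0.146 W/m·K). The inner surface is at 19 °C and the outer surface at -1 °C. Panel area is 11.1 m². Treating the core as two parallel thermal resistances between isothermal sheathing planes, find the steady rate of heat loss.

Sheathing layers in series; stud and cavity paths in parallel between them.
R_inner = 0.018/(0.131×11.1) = 0.01238 K/W
R_stud  = 0.1/(50.3×0.14×11.1) = 0.001279 K/W
R_cav   = 0.1/(0.047×0.86×11.1) = 0.2229 K/W
1/R_core = 1/R_stud + 1/R_cav → R_core = 0.001272 K/W
R_outer = 0.023/(0.146×11.1) = 0.01419 K/W
R_total = 0.02784 K/W
Q = ΔT/R_total = 20/0.02784

Q ≈ 718 W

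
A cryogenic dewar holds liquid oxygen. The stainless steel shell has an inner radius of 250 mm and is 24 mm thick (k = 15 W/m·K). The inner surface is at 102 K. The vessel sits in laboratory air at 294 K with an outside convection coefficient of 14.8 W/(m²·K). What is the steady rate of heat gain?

Radial (spherical) resistances in series:
R_stainless steel shell = (1/0.25 − 1/0.274)/(4π×15) = 0.001859 K/W
R_outer film = 1/(h·4πr_o²) = 1/(14.8×4π×0.274²) = 0.07162 K/W
R_total = 0.07348 K/W
Q = ΔT/R_total = 192/0.07348

Q ≈ 2610 W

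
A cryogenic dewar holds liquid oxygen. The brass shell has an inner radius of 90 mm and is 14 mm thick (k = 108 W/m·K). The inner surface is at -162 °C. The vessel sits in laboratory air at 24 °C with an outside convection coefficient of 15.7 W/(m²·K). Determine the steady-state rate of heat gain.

For a spherical shell R = (1/r₁ − 1/r₂)/(4πk); film R = 1/(h·4πr²). In series:
R_brass shell = (1/0.09 − 1/0.104)/(4π×108) = 0.001102 K/W
R_outer film = 1/(h·4πr_o²) = 1/(15.7×4π×0.104²) = 0.4686 K/W
R_total = 0.4697 K/W
Q = ΔT/R_total = 186/0.4697

Q ≈ 396 W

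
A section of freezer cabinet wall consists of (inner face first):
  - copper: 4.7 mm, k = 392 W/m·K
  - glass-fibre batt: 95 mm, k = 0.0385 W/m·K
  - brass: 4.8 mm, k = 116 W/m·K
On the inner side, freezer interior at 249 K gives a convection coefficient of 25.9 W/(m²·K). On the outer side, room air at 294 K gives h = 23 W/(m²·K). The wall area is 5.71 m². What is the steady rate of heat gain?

Thermal resistances in series:
R_inner film = 1/(h_i·A) = 1/(25.9×5.71) = 0.006762 K/W
R_copper = L/(kA) = 0.0047/(392×5.71) = 2.1×10^-6 K/W
R_glass-fibre batt = L/(kA) = 0.095/(0.0385×5.71) = 0.4321 K/W
R_brass = L/(kA) = 0.0048/(116×5.71) = 7.247×10^-6 K/W
R_outer film = 1/(h_o·A) = 1/(23×5.71) = 0.007614 K/W
R_total = 0.4465 K/W
Q = ΔT / R_total = 45 / 0.4465

Q ≈ 101 W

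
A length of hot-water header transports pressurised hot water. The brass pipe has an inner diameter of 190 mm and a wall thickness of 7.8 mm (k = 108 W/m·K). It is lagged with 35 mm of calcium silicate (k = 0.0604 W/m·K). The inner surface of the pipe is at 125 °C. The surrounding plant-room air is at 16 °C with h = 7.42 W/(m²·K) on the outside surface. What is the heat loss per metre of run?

Radial resistances (cylindrical: R_cond = ln(r_o/r_i)/(2πkL), R_conv = 1/(h·2πrL)):
R_brass pipe wall = ln(102.8/95)/(2π×108×1) = 1.163×10^-4 K/W
R_calcium silicate = ln(137.8/102.8)/(2π×0.0604×1) = 0.7721 K/W
R_outer film = 1/(h_o·2πr_oL) = 1/(7.42×2π×0.1378×1) = 0.1557 K/W
R_total = 0.9279 K/W
Q = ΔT/R_total = 109/0.9279

q′ ≈ 117 W/m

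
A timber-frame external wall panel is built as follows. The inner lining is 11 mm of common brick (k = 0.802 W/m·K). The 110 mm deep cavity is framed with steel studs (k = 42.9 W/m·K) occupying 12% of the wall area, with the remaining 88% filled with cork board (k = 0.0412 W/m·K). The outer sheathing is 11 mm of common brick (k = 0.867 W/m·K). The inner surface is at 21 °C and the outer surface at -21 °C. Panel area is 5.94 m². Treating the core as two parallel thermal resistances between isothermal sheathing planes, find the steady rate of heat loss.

Sheathing layers in series; stud and cavity paths in parallel between them.
R_inner = 0.011/(0.802×5.94) = 0.002309 K/W
R_stud  = 0.11/(42.9×0.12×5.94) = 0.003597 K/W
R_cav   = 0.11/(0.0412×0.88×5.94) = 0.5108 K/W
1/R_core = 1/R_stud + 1/R_cav → R_core = 0.003572 K/W
R_outer = 0.011/(0.867×5.94) = 0.002136 K/W
R_total = 0.008017 K/W
Q = ΔT/R_total = 42/0.008017

Q ≈ 5240 W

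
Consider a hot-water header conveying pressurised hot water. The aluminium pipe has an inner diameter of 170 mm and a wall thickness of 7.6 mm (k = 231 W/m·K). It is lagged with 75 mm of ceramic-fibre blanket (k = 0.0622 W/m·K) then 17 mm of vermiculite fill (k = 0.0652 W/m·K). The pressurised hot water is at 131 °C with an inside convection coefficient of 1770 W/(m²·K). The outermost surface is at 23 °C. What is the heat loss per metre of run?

q′ ≈ 61.5 W/m

For a radial system each layer contributes R = ln(r_out/r_in)/(2πkL); films add R = 1/(hA).
R_inner film = 1/(h_i·2πr₁L) = 1/(1770×2π×0.085×1) = 0.001058 K/W
R_aluminium pipe wall = ln(92.6/85)/(2π×231×1) = 5.9×10^-5 K/W
R_ceramic-fibre blanket = ln(167.6/92.6)/(2π×0.0622×1) = 1.518 K/W
R_vermiculite fill = ln(184.6/167.6)/(2π×0.0652×1) = 0.2358 K/W
R_total = 1.755 K/W
Q = ΔT/R_total = 108/1.755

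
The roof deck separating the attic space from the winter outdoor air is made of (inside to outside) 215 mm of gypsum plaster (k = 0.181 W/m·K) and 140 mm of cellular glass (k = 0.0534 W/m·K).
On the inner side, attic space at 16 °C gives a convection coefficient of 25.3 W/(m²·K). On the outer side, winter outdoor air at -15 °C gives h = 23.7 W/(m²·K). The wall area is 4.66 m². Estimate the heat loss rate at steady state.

Q ≈ 37.1 W

Treating each layer as a thermal resistance in series:
R_inner film = 1/(h_i·A) = 1/(25.3×4.66) = 0.008482 K/W
R_gypsum plaster = L/(kA) = 0.215/(0.181×4.66) = 0.2549 K/W
R_cellular glass = L/(kA) = 0.14/(0.0534×4.66) = 0.5626 K/W
R_outer film = 1/(h_o·A) = 1/(23.7×4.66) = 0.009055 K/W
R_total = 0.835 K/W
Q = ΔT / R_total = 31 / 0.835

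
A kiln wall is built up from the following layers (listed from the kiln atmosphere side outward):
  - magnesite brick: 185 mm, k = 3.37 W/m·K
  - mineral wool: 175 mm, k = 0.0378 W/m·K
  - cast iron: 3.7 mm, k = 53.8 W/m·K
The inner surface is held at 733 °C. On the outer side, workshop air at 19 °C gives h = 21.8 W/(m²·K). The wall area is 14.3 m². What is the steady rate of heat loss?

Thermal resistances in series:
R_magnesite brick = L/(kA) = 0.185/(3.37×14.3) = 0.003839 K/W
R_mineral wool = L/(kA) = 0.175/(0.0378×14.3) = 0.3238 K/W
R_cast iron = L/(kA) = 0.0037/(53.8×14.3) = 4.809×10^-6 K/W
R_outer film = 1/(h_o·A) = 1/(21.8×14.3) = 0.003208 K/W
R_total = 0.3308 K/W
Q = ΔT / R_total = 714 / 0.3308

Q ≈ 2160 W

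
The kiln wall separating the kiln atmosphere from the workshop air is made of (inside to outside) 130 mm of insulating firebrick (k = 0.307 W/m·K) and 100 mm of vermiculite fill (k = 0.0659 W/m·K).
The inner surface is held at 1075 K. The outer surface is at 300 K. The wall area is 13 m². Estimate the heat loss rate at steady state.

Q ≈ 5190 W

Using the resistance-network approach (series):
R_insulating firebrick = L/(kA) = 0.13/(0.307×13) = 0.03257 K/W
R_vermiculite fill = L/(kA) = 0.1/(0.0659×13) = 0.1167 K/W
R_total = 0.1493 K/W
Q = ΔT / R_total = 775 / 0.1493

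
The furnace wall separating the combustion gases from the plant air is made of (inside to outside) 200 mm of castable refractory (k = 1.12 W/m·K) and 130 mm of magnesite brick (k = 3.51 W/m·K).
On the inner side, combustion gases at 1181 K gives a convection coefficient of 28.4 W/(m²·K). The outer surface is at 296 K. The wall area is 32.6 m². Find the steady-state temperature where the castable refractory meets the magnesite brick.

T ≈ 427 K

Series thermal resistances:
R_inner film = 1/(h_i·A) = 1/(28.4×32.6) = 0.00108 K/W
R_castable refractory = L/(kA) = 0.2/(1.12×32.6) = 0.005478 K/W
R_magnesite brick = L/(kA) = 0.13/(3.51×32.6) = 0.001136 K/W
R_total = 0.007694 K/W;  Q = ΔT/R_total = 885/0.007694 = 115000 W
T_interface = T_inner − Q·ΣR(inner→interface) = 1181 − 115000×0.006558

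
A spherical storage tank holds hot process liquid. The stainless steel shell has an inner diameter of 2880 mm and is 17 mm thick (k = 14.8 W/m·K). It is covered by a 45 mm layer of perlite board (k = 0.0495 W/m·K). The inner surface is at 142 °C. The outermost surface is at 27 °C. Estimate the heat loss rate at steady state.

Q ≈ 3470 W

Spherical conduction: R = (1/r_in − 1/r_out)/(4πk) per layer; series-sum.
R_stainless steel shell = (1/1.44 − 1/1.457)/(4π×14.8) = 4.357×10^-5 K/W
R_perlite board = (1/1.457 − 1/1.502)/(4π×0.0495) = 0.03306 K/W
R_total = 0.0331 K/W
Q = ΔT/R_total = 115/0.0331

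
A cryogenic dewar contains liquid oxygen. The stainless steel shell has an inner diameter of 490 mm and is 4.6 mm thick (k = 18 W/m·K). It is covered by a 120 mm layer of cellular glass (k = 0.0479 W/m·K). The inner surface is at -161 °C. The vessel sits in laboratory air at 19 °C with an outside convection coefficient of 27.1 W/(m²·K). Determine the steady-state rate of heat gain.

Q ≈ 82.5 W

For a spherical shell R = (1/r₁ − 1/r₂)/(4πk); film R = 1/(h·4πr²). In series:
R_stainless steel shell = (1/0.245 − 1/0.2496)/(4π×18) = 3.326×10^-4 K/W
R_cellular glass = (1/0.2496 − 1/0.3696)/(4π×0.0479) = 2.161 K/W
R_outer film = 1/(h·4πr_o²) = 1/(27.1×4π×0.3696²) = 0.0215 K/W
R_total = 2.183 K/W
Q = ΔT/R_total = 180/2.183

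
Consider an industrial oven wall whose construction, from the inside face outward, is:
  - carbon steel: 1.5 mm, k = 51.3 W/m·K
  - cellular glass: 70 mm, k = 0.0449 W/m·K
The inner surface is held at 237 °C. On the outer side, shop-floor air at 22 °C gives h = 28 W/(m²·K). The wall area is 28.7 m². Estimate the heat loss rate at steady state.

Using the resistance-network approach (series):
R_carbon steel = L/(kA) = 0.0015/(51.3×28.7) = 1.019×10^-6 K/W
R_cellular glass = L/(kA) = 0.07/(0.0449×28.7) = 0.05432 K/W
R_outer film = 1/(h_o·A) = 1/(28×28.7) = 0.001244 K/W
R_total = 0.05557 K/W
Q = ΔT / R_total = 215 / 0.05557

Q ≈ 3870 W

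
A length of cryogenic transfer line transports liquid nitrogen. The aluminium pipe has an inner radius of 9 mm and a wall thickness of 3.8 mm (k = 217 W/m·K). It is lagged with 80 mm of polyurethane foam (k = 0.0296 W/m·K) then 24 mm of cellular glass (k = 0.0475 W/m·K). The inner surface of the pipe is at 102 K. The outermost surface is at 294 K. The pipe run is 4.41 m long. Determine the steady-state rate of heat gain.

Q ≈ 74.1 W

Cylindrical conduction, so R = ln(r₂/r₁)/(2πkL) per layer, in series:
R_aluminium pipe wall = ln(12.8/9)/(2π×217×4.41) = 5.858×10^-5 K/W
R_polyurethane foam = ln(92.8/12.8)/(2π×0.0296×4.41) = 2.415 K/W
R_cellular glass = ln(116.8/92.8)/(2π×0.0475×4.41) = 0.1748 K/W
R_total = 2.59 K/W
Q = ΔT/R_total = 192/2.59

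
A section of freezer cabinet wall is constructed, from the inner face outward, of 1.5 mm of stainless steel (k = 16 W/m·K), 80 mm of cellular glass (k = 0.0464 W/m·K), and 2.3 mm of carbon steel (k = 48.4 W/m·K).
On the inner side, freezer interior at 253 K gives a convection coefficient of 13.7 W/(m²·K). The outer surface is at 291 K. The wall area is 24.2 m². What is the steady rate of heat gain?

Q ≈ 512 W

Using the resistance-network approach (series):
R_inner film = 1/(h_i·A) = 1/(13.7×24.2) = 0.003016 K/W
R_stainless steel = L/(kA) = 0.0015/(16×24.2) = 3.874×10^-6 K/W
R_cellular glass = L/(kA) = 0.08/(0.0464×24.2) = 0.07125 K/W
R_carbon steel = L/(kA) = 0.0023/(48.4×24.2) = 1.964×10^-6 K/W
R_total = 0.07427 K/W
Q = ΔT / R_total = 38 / 0.07427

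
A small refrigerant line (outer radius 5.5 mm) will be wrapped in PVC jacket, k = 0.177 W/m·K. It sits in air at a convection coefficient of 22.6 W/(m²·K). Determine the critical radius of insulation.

For a cylinder r_cr = k/h = 0.177/22.6
r_cr = 7.83 mm; since the bare radius (5.5 mm) is below r_cr, adding a thin layer of insulation will *increase* heat loss.

r_cr ≈ 7.83 mm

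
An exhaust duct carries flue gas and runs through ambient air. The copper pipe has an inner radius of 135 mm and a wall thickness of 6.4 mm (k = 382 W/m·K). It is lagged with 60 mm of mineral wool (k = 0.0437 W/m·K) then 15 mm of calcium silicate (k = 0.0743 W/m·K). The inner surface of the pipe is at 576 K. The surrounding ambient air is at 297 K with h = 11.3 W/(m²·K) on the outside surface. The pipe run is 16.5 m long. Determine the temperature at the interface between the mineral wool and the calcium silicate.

Radial resistances (cylindrical: R_cond = ln(r_o/r_i)/(2πkL), R_conv = 1/(h·2πrL)):
R_copper pipe wall = ln(141.4/135)/(2π×382×16.5) = 1.17×10^-6 K/W
R_mineral wool = ln(201.4/141.4)/(2π×0.0437×16.5) = 0.07807 K/W
R_calcium silicate = ln(216.4/201.4)/(2π×0.0743×16.5) = 0.009326 K/W
R_outer film = 1/(h_o·2πr_oL) = 1/(11.3×2π×0.2164×16.5) = 0.003945 K/W
R_total = 0.09134 K/W
Q = ΔT/R_total = 279/0.09134
Q = 3050 W
T_interface = T_inner − Q·ΣR(inner→interface) = 576 − 3050×0.07807

T ≈ 338 K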